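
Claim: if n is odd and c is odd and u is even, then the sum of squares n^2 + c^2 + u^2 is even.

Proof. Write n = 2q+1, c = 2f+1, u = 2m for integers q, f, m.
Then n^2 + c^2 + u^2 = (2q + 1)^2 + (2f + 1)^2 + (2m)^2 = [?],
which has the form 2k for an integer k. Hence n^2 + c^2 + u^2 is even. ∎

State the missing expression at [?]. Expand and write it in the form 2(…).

2(2f^2 + 2f + 2m^2 + 2q^2 + 2q + 1)

Expanding: (2q + 1)^2 + (2f + 1)^2 + (2m)^2 = 4f^2 + 4f + 4m^2 + 4q^2 + 4q + 2.
Every term is even; pulling out the factor of 2 gives 2(2f^2 + 2f + 2m^2 + 2q^2 + 2q + 1).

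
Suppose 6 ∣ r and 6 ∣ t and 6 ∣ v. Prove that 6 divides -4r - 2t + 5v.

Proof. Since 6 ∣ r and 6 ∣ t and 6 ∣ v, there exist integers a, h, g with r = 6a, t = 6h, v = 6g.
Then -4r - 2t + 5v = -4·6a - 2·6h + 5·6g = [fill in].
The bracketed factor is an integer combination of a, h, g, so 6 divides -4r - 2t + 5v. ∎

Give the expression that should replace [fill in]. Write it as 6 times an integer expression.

Each term has a factor of 6: -4·6a - 2·6h + 5·6g = 6·(-4a + 5g - 2h).
Since -4a + 5g - 2h is an integer, 6 ∣ (-4r - 2t + 5v).

6(-4a + 5g - 2h)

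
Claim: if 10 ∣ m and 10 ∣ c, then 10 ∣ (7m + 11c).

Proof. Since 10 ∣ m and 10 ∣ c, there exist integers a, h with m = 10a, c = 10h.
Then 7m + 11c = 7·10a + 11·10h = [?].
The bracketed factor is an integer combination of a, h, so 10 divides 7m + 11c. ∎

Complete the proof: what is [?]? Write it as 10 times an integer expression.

Pull the common 10 out of every term: 7·10a + 11·10h = 10(7a + 11h).
7a + 11h is an integer, which exhibits the divisibility.

10(7a + 11h)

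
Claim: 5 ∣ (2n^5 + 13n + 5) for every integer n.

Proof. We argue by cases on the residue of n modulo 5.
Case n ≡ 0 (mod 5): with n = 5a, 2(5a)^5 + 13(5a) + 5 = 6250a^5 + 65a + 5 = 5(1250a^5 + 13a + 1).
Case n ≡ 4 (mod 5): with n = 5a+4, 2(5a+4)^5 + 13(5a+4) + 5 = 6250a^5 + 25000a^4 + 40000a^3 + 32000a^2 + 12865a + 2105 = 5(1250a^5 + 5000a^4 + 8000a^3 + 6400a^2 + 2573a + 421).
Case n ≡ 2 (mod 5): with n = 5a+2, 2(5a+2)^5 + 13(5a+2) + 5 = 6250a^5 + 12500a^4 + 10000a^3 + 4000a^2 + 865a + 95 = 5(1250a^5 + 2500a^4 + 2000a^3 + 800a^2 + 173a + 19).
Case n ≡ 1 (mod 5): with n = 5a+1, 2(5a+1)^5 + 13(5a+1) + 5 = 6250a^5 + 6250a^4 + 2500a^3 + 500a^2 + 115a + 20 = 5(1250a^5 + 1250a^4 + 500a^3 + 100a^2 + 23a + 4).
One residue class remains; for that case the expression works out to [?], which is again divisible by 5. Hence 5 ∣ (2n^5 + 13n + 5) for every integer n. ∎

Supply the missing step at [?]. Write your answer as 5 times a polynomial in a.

5(1250a^5 + 3750a^4 + 4500a^3 + 2700a^2 + 823a + 106)

The residues treated are {0, 4, 2, 1}, so the missing case is n ≡ 3 (mod 5); write n = 5a+3.
Then 2(5a+3)^5 + 13(5a+3) + 5 = 6250a^5 + 18750a^4 + 22500a^3 + 13500a^2 + 4115a + 530 = 5(1250a^5 + 3750a^4 + 4500a^3 + 2700a^2 + 823a + 106).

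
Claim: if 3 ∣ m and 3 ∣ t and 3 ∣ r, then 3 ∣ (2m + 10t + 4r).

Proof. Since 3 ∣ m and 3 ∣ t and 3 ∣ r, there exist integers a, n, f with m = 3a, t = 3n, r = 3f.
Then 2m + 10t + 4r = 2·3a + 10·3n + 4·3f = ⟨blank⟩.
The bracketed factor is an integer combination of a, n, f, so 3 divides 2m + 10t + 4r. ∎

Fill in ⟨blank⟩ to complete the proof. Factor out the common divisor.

3(2a + 4f + 10n)

Pull the common 3 out of every term: 2·3a + 10·3n + 4·3f = 3(2a + 4f + 10n).
2a + 4f + 10n is an integer, which exhibits the divisibility.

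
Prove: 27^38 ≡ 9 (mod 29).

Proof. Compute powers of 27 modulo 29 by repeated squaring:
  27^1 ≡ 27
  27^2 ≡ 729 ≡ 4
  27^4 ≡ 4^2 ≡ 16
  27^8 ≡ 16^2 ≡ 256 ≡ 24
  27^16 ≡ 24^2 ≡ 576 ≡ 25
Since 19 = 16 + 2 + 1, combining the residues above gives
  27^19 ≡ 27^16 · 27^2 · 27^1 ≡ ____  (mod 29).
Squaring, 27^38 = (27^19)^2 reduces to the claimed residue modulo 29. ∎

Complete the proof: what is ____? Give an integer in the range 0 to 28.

Multiply the listed residues: 25 · 4 · 27 = 100 → 2700.
Reducing modulo 29: 2700 = 93·29 + 3, so 27^19 ≡ 3.

3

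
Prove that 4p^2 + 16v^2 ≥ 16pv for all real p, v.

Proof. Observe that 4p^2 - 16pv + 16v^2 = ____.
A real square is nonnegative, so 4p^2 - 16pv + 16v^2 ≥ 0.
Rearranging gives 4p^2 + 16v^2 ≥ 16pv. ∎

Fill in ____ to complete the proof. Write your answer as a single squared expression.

4p^2 - 16pv + 16v^2 is a perfect-square trinomial: the outer terms are (2p)^2 and (4v)^2, and the cross term is -2·2p·4v.
So 4p^2 - 16pv + 16v^2 = (2p - 4v)^2 ≥ 0.

(2p - 4v)^2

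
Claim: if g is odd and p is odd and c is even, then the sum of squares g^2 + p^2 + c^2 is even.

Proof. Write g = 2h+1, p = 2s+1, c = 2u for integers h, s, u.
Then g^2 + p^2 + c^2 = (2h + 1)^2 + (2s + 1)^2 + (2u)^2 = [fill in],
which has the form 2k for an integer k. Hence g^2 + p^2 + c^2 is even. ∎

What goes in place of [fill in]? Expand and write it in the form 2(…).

2(2h^2 + 2h + 2s^2 + 2s + 2u^2 + 1)

(2h + 1)^2 + (2s + 1)^2 + (2u)^2 = 4h^2 + 4h + 4s^2 + 4s + 4u^2 + 2
= 2(2h^2 + 2h + 2s^2 + 2s + 2u^2 + 1).
Since 2h^2 + 2h + 2s^2 + 2s + 2u^2 + 1 is an integer, the sum of squares is of the form 2k for an integer k.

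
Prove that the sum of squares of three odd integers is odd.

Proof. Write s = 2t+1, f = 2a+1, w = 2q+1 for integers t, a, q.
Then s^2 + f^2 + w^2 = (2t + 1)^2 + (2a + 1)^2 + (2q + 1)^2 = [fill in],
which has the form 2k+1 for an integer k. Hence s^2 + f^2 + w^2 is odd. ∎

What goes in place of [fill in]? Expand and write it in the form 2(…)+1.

(2t + 1)^2 + (2a + 1)^2 + (2q + 1)^2 = 4a^2 + 4a + 4q^2 + 4q + 4t^2 + 4t + 3
= 2(2a^2 + 2a + 2q^2 + 2q + 2t^2 + 2t + 1) + 1.
Since 2a^2 + 2a + 2q^2 + 2q + 2t^2 + 2t + 1 is an integer, the sum of squares is of the form 2k+1 for an integer k.

2(2a^2 + 2a + 2q^2 + 2q + 2t^2 + 2t + 1) + 1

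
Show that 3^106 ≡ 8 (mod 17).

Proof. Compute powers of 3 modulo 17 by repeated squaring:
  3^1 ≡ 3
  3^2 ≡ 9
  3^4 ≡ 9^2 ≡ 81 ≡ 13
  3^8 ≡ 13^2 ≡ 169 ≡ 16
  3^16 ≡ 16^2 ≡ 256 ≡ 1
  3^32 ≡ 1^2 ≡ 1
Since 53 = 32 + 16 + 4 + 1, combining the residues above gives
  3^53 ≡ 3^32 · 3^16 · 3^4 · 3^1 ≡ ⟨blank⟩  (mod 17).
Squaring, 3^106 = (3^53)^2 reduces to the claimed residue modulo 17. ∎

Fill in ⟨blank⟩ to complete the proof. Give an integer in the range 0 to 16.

3^32 · 3^16 · 3^4 · 3^1 ≡ 1 · 1 · 13 · 3 = 39.
39 mod 17 = 5, so 3^53 ≡ 5 (mod 17).

5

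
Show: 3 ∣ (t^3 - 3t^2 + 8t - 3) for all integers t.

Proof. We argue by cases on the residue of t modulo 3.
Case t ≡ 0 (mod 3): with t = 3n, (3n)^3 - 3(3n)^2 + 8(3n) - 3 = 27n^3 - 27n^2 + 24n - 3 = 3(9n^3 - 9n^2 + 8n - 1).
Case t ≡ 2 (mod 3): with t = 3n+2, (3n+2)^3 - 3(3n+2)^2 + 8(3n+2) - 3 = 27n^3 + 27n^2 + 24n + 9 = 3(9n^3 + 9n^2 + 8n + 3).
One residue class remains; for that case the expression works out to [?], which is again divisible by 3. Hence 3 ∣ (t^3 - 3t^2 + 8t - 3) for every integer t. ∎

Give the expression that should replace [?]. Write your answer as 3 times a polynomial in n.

The residues treated are {0, 2}, so the missing case is t ≡ 1 (mod 3); write t = 3n+1.
Then (3n+1)^3 - 3(3n+1)^2 + 8(3n+1) - 3 = 27n^3 + 15n + 3 = 3(9n^3 + 5n + 1).

3(9n^3 + 5n + 1)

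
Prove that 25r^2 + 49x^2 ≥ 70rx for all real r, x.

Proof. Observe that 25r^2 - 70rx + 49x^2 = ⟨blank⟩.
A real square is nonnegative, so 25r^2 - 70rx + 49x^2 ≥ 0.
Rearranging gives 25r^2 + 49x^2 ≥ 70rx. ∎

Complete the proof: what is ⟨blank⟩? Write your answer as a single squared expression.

The leading and trailing coefficients are 5^2 and 7^2, and 70 = 2·5·7, so the trinomial is (5r - 7x)^2.
Hence 25r^2 - 70rx + 49x^2 ≥ 0.

(5r - 7x)^2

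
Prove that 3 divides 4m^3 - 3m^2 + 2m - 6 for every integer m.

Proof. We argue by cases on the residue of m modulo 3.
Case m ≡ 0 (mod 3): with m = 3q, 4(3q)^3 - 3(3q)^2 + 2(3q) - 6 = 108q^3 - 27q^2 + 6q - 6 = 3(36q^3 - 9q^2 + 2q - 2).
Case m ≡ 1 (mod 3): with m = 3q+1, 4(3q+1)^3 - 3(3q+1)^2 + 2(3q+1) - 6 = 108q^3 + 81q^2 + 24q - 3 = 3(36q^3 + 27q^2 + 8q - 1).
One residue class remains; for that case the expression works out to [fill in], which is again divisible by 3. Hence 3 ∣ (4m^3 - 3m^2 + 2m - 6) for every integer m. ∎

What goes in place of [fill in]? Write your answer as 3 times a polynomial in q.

The residues treated are {0, 1}, so the missing case is m ≡ 2 (mod 3); write m = 3q+2.
Then 4(3q+2)^3 - 3(3q+2)^2 + 2(3q+2) - 6 = 108q^3 + 189q^2 + 114q + 18 = 3(36q^3 + 63q^2 + 38q + 6).

3(36q^3 + 63q^2 + 38q + 6)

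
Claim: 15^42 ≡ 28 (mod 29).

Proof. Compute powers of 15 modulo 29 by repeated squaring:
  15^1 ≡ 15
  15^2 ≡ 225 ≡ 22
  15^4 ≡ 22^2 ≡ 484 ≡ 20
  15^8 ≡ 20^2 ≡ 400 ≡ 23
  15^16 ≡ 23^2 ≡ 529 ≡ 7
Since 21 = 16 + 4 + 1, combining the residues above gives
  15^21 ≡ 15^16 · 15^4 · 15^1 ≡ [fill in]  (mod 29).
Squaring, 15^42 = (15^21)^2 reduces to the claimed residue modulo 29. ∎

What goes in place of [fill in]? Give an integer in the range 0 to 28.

15^16 · 15^4 · 15^1 ≡ 7 · 20 · 15 = 2100.
2100 mod 29 = 12, so 15^21 ≡ 12 (mod 29).

12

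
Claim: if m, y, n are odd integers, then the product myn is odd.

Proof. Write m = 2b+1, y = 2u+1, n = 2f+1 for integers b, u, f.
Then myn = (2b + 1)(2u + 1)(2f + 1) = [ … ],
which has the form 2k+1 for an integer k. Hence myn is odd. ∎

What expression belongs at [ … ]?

2(4bfu + 2bf + 2bu + b + 2fu + f + u) + 1

(2b + 1)(2u + 1)(2f + 1) = 8bfu + 4bf + 4bu + 2b + 4fu + 2f + 2u + 1
= 2(4bfu + 2bf + 2bu + b + 2fu + f + u) + 1.
Since 4bfu + 2bf + 2bu + b + 2fu + f + u is an integer, the product is of the form 2k+1 for an integer k.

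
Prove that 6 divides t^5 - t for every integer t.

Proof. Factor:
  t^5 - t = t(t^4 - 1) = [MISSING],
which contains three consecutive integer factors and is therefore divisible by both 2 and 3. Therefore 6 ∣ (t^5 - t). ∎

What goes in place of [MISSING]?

t^4 - 1 = (t^2 - 1)(t^2 + 1), and t^2 - 1 = (t-1)(t+1).
So t(t^4 - 1) = (t - 1)t(t + 1)(t^2 + 1).

(t - 1)t(t + 1)(t^2 + 1)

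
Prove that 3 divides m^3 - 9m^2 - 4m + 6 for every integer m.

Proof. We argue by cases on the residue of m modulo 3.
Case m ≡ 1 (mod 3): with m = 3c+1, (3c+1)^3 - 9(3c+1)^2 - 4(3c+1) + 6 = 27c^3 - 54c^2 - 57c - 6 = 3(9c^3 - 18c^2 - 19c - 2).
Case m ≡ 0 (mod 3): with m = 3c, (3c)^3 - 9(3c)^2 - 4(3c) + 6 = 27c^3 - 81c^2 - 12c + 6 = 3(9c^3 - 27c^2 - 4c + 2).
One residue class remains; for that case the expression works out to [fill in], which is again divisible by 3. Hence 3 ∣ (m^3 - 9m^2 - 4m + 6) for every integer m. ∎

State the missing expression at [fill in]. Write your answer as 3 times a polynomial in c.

3(9c^3 - 9c^2 - 28c - 10)

The residues treated are {1, 0}, so the missing case is m ≡ 2 (mod 3); write m = 3c+2.
Then (3c+2)^3 - 9(3c+2)^2 - 4(3c+2) + 6 = 27c^3 - 27c^2 - 84c - 30 = 3(9c^3 - 9c^2 - 28c - 10).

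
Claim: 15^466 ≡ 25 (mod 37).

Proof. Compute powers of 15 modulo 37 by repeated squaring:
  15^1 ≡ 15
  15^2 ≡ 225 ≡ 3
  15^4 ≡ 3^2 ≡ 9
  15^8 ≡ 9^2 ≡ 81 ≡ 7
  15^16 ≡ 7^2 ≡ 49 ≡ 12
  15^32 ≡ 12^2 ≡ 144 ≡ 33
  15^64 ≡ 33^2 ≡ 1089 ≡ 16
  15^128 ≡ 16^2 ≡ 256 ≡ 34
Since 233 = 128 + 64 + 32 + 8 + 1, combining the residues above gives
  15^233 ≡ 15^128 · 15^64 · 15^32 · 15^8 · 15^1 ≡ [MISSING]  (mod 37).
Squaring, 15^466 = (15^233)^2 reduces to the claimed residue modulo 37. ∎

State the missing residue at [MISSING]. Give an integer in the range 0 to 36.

32

Multiply the listed residues: 34 · 16 · 33 · 7 · 15 = 544 → 17952 → 125664 → 1884960.
Reducing modulo 37: 1884960 = 50944·37 + 32, so 15^233 ≡ 32.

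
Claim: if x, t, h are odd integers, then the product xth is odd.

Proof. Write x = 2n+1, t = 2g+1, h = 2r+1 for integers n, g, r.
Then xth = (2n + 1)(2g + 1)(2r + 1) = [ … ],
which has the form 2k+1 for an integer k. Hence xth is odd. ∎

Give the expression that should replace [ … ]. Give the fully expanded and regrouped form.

2(4gnr + 2gn + 2gr + g + 2nr + n + r) + 1

(2n + 1)(2g + 1)(2r + 1) = 8gnr + 4gn + 4gr + 2g + 4nr + 2n + 2r + 1
= 2(4gnr + 2gn + 2gr + g + 2nr + n + r) + 1.
Since 4gnr + 2gn + 2gr + g + 2nr + n + r is an integer, the product is of the form 2k+1 for an integer k.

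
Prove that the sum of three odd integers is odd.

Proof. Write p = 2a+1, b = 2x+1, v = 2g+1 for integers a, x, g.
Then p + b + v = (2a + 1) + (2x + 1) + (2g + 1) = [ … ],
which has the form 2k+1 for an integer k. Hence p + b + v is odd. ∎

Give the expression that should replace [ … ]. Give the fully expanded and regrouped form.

(2a + 1) + (2x + 1) + (2g + 1) = 2a + 2g + 2x + 3
= 2(a + g + x + 1) + 1.
Since a + g + x + 1 is an integer, the sum is of the form 2k+1 for an integer k.

2(a + g + x + 1) + 1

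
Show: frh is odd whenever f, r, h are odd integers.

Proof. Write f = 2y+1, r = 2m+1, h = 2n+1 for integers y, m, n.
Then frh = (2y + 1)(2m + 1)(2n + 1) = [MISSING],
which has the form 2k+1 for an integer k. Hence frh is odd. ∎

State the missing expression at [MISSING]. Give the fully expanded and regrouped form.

Expanding: (2y + 1)(2m + 1)(2n + 1) = 8mny + 4mn + 4my + 2m + 4ny + 2n + 2y + 1.
Every term except the constant is even, so this is 2(4mny + 2mn + 2my + m + 2ny + n + y) + 1,
and 4mny + 2mn + 2my + m + 2ny + n + y ∈ ℤ gives the required form.

2(4mny + 2mn + 2my + m + 2ny + n + y) + 1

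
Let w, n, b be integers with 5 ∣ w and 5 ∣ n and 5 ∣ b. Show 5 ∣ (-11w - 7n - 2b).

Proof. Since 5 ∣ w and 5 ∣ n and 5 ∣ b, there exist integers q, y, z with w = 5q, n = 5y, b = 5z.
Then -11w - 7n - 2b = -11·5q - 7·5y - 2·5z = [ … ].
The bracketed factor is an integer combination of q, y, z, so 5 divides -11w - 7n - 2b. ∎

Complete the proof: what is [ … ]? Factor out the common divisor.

5(-11q - 7y - 2z)

Pull the common 5 out of every term: -11·5q - 7·5y - 2·5z = 5(-11q - 7y - 2z).
-11q - 7y - 2z is an integer, which exhibits the divisibility.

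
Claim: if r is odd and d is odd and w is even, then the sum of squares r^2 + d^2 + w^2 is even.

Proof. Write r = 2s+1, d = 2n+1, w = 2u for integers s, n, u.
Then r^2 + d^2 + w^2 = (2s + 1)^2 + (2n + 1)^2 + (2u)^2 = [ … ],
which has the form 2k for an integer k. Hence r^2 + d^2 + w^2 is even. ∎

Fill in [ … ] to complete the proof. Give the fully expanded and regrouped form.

2(2n^2 + 2n + 2s^2 + 2s + 2u^2 + 1)

(2s + 1)^2 + (2n + 1)^2 + (2u)^2 = 4n^2 + 4n + 4s^2 + 4s + 4u^2 + 2
= 2(2n^2 + 2n + 2s^2 + 2s + 2u^2 + 1).
Since 2n^2 + 2n + 2s^2 + 2s + 2u^2 + 1 is an integer, the sum of squares is of the form 2k for an integer k.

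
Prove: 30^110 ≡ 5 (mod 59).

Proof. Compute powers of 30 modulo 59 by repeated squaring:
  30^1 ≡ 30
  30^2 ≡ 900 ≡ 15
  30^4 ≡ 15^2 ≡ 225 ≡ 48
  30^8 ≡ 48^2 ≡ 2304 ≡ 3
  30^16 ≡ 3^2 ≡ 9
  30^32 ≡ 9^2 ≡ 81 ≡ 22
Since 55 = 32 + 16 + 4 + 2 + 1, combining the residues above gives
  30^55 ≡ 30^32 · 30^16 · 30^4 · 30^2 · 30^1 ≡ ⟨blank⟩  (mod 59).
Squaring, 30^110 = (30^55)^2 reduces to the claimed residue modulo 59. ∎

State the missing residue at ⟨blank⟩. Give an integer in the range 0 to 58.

8

30^32 · 30^16 · 30^4 · 30^2 · 30^1 ≡ 22 · 9 · 48 · 15 · 30 = 4276800.
4276800 mod 59 = 8, so 30^55 ≡ 8 (mod 59).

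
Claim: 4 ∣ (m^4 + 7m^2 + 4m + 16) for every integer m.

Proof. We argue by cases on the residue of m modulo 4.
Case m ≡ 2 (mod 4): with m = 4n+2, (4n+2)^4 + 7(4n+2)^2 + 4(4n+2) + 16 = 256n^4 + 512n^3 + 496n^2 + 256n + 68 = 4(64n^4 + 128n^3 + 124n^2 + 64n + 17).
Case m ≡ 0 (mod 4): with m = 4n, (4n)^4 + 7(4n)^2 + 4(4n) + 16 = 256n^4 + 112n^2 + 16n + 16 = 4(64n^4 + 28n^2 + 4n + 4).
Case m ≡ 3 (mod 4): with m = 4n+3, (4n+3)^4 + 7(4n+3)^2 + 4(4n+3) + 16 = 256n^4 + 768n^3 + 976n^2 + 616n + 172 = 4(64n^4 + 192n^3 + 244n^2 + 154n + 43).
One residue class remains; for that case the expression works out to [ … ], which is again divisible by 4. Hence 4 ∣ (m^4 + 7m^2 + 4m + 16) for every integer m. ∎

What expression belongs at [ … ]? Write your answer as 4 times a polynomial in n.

The residues treated are {2, 0, 3}, so the missing case is m ≡ 1 (mod 4); write m = 4n+1.
Then (4n+1)^4 + 7(4n+1)^2 + 4(4n+1) + 16 = 256n^4 + 256n^3 + 208n^2 + 88n + 28 = 4(64n^4 + 64n^3 + 52n^2 + 22n + 7).

4(64n^4 + 64n^3 + 52n^2 + 22n + 7)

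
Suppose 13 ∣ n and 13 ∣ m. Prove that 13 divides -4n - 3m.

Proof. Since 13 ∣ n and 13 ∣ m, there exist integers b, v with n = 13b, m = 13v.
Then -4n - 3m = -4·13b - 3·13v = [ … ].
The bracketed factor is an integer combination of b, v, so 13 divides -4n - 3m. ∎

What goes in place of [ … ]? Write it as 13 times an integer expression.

13(-4b - 3v)

Each term has a factor of 13: -4·13b - 3·13v = 13·(-4b - 3v).
Since -4b - 3v is an integer, 13 ∣ (-4n - 3m).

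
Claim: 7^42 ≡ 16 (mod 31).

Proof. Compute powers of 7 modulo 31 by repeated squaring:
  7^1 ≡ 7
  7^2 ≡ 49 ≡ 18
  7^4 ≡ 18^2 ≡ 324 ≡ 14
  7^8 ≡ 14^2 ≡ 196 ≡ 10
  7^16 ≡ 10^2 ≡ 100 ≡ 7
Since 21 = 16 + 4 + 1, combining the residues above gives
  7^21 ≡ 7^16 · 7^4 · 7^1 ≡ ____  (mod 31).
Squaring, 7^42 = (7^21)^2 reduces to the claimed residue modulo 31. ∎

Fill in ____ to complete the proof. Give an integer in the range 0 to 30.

4

Multiply the listed residues: 7 · 14 · 7 = 98 → 686.
Reducing modulo 31: 686 = 22·31 + 4, so 7^21 ≡ 4.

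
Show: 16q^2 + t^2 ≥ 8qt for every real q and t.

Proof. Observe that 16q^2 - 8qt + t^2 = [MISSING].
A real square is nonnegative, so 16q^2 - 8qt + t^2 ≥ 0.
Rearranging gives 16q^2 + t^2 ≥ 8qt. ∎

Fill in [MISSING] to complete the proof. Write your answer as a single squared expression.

(4q - t)^2

The leading and trailing coefficients are 4^2 and 1^2, and 8 = 2·4·1, so the trinomial is (4q - t)^2.
Hence 16q^2 - 8qt + t^2 ≥ 0.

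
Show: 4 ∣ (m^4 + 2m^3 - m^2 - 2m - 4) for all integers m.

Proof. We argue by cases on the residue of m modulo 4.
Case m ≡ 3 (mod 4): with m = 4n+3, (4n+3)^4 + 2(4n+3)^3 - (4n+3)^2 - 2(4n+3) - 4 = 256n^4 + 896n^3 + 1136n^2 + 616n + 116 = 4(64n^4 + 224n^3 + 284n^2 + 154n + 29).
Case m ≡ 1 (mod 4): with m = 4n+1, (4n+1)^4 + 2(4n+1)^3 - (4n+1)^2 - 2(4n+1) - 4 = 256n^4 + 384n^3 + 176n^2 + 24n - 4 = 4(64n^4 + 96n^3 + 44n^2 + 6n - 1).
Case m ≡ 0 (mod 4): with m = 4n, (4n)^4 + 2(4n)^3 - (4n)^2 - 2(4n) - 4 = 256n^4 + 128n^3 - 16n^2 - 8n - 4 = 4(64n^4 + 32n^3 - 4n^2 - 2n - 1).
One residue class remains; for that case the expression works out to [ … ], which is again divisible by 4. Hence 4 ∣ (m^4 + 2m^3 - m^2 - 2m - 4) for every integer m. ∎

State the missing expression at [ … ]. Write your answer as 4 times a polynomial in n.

4(64n^4 + 160n^3 + 140n^2 + 50n + 5)

Only m ≡ 2 (mod 4) is unaccounted for. Put m = 4n+2:
(4n+2)^4 + 2(4n+2)^3 - (4n+2)^2 - 2(4n+2) - 4 expands to 256n^4 + 640n^3 + 560n^2 + 200n + 20,
and factoring out 4 leaves 4(64n^4 + 160n^3 + 140n^2 + 50n + 5).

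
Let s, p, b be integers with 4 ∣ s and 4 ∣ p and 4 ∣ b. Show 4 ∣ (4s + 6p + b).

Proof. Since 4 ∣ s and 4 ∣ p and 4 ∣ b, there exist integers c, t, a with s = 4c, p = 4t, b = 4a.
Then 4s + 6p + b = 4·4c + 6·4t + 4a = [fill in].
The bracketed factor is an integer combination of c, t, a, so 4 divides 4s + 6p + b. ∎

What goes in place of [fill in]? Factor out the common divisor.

Each term has a factor of 4: 4·4c + 6·4t + 4a = 4·(a + 4c + 6t).
Since a + 4c + 6t is an integer, 4 ∣ (4s + 6p + b).

4(a + 4c + 6t)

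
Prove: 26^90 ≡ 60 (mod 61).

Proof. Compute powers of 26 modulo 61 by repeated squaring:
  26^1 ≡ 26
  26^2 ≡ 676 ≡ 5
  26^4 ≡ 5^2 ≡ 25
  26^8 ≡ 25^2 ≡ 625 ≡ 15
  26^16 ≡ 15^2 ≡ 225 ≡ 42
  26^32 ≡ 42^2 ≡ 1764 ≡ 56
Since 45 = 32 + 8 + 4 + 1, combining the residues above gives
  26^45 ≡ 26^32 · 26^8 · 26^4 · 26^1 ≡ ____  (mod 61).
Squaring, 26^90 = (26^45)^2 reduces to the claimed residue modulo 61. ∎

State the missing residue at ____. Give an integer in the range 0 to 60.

50

26^32 · 26^8 · 26^4 · 26^1 ≡ 56 · 15 · 25 · 26 = 546000.
546000 mod 61 = 50, so 26^45 ≡ 50 (mod 61).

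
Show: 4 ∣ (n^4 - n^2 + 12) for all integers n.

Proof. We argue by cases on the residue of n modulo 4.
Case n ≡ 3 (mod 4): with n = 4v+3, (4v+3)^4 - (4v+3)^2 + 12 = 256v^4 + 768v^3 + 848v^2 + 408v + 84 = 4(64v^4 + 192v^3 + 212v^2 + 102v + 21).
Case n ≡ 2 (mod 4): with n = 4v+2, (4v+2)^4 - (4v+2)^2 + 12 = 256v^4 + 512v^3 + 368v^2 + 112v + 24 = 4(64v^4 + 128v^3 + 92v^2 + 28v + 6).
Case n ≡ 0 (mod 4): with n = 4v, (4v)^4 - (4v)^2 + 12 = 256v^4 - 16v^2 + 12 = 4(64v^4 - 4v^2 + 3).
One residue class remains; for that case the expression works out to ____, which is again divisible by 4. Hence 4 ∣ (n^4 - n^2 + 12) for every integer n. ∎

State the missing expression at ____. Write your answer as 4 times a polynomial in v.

4(64v^4 + 64v^3 + 20v^2 + 2v + 3)

Only n ≡ 1 (mod 4) is unaccounted for. Put n = 4v+1:
(4v+1)^4 - (4v+1)^2 + 12 expands to 256v^4 + 256v^3 + 80v^2 + 8v + 12,
and factoring out 4 leaves 4(64v^4 + 64v^3 + 20v^2 + 2v + 3).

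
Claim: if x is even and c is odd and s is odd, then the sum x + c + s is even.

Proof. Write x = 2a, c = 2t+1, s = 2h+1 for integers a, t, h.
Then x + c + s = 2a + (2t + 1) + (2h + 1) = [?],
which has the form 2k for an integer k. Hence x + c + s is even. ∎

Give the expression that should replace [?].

2(a + h + t + 1)

Expanding: 2a + (2t + 1) + (2h + 1) = 2a + 2h + 2t + 2.
Every term is even; pulling out the factor of 2 gives 2(a + h + t + 1).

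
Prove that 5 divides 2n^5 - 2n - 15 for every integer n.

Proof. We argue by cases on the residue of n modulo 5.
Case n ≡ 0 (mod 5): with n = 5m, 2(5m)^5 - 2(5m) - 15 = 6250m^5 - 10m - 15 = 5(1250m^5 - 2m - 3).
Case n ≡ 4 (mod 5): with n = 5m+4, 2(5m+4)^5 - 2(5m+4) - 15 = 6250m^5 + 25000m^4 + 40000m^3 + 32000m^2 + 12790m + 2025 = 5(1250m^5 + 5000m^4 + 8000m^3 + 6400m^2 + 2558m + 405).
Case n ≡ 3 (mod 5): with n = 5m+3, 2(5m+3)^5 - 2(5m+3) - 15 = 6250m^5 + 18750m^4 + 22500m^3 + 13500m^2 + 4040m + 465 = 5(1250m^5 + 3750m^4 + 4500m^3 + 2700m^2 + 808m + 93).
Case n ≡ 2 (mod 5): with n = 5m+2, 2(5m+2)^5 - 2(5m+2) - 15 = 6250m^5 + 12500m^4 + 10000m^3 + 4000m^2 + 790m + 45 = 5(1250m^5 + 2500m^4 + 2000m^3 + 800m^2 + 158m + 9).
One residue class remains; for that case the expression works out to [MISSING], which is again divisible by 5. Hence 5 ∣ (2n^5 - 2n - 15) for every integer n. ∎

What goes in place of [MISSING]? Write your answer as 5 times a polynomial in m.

5(1250m^5 + 1250m^4 + 500m^3 + 100m^2 + 8m - 3)

The residues treated are {0, 4, 3, 2}, so the missing case is n ≡ 1 (mod 5); write n = 5m+1.
Then 2(5m+1)^5 - 2(5m+1) - 15 = 6250m^5 + 6250m^4 + 2500m^3 + 500m^2 + 40m - 15 = 5(1250m^5 + 1250m^4 + 500m^3 + 100m^2 + 8m - 3).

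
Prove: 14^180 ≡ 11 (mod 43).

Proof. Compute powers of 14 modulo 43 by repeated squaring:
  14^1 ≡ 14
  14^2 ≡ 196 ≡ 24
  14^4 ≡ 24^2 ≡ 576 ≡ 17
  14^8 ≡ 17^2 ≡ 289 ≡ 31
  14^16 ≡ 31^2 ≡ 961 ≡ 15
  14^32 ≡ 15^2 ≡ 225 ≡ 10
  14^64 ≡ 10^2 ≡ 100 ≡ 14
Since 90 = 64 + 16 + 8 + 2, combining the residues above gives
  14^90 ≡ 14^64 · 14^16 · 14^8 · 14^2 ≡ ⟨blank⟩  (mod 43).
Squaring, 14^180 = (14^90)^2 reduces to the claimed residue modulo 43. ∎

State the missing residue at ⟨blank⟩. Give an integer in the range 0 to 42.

21

Multiply the listed residues: 14 · 15 · 31 · 24 = 210 → 6510 → 156240.
Reducing modulo 43: 156240 = 3633·43 + 21, so 14^90 ≡ 21.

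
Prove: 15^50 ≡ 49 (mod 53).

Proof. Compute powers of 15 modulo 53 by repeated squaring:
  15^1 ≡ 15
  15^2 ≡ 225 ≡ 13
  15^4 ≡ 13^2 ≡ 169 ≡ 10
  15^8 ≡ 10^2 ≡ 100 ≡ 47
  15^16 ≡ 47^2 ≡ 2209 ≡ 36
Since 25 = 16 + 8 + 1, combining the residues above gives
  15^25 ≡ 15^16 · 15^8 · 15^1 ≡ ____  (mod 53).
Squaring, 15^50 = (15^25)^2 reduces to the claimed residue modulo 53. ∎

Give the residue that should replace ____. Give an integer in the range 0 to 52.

Multiply the listed residues: 36 · 47 · 15 = 1692 → 25380.
Reducing modulo 53: 25380 = 478·53 + 46, so 15^25 ≡ 46.

46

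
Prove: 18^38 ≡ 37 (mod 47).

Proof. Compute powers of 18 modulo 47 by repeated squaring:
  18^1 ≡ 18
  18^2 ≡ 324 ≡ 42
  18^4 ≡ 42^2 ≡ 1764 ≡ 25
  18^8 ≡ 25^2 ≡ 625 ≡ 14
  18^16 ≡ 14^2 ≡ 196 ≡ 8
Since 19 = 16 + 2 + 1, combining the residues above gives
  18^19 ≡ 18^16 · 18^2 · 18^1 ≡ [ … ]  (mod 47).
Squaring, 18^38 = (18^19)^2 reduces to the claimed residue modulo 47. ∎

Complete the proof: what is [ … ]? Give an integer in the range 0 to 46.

32

Multiply the listed residues: 8 · 42 · 18 = 336 → 6048.
Reducing modulo 47: 6048 = 128·47 + 32, so 18^19 ≡ 32.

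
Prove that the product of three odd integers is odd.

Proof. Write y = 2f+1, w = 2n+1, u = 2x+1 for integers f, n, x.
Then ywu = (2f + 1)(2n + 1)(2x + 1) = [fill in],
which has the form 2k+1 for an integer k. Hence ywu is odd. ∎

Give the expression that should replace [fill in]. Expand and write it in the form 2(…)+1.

Expanding: (2f + 1)(2n + 1)(2x + 1) = 8fnx + 4fn + 4fx + 2f + 4nx + 2n + 2x + 1.
Every term except the constant is even, so this is 2(4fnx + 2fn + 2fx + f + 2nx + n + x) + 1,
and 4fnx + 2fn + 2fx + f + 2nx + n + x ∈ ℤ gives the required form.

2(4fnx + 2fn + 2fx + f + 2nx + n + x) + 1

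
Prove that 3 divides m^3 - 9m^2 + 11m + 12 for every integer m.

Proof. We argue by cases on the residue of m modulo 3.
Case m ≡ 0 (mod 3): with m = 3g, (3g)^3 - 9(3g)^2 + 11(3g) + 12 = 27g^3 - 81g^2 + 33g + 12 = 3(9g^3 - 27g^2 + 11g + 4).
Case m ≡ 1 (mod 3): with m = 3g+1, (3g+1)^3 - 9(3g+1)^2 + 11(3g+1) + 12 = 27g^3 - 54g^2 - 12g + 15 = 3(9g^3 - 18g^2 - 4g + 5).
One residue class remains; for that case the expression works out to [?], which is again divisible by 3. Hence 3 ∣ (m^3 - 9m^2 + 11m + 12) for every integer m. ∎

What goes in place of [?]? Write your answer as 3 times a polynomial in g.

3(9g^3 - 9g^2 - 13g + 2)

Only m ≡ 2 (mod 3) is unaccounted for. Put m = 3g+2:
(3g+2)^3 - 9(3g+2)^2 + 11(3g+2) + 12 expands to 27g^3 - 27g^2 - 39g + 6,
and factoring out 3 leaves 3(9g^3 - 9g^2 - 13g + 2).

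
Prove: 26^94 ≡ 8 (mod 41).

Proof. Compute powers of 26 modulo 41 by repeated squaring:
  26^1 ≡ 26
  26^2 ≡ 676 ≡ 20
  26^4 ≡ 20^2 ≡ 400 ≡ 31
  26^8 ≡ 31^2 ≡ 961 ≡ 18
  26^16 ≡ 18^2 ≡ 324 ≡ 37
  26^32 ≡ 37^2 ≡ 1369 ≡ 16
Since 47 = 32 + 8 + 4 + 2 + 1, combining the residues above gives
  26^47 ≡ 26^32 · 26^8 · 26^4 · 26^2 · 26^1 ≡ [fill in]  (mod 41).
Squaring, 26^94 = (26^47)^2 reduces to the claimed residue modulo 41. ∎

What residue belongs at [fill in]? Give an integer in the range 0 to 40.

7

Multiply the listed residues: 16 · 18 · 31 · 20 · 26 = 288 → 8928 → 178560 → 4642560.
Reducing modulo 41: 4642560 = 113233·41 + 7, so 26^47 ≡ 7.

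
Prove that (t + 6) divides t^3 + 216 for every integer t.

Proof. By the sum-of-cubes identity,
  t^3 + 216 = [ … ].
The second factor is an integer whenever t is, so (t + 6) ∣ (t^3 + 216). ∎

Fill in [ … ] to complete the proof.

(t + 6)(t^2 - 6t + 36)

Polynomial division of t^3 + 216 by t + 6 leaves remainder 0 and quotient t^2 - 6t + 36.
Hence t^3 + 216 = (t + 6)(t^2 - 6t + 36).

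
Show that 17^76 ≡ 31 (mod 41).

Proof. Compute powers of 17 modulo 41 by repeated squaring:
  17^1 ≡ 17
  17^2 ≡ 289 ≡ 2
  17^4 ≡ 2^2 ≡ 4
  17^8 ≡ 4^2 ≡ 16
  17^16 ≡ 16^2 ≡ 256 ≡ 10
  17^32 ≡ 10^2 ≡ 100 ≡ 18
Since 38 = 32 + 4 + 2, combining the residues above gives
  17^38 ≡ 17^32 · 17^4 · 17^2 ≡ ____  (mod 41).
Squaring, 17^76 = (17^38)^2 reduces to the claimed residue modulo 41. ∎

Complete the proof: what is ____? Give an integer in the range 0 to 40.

Multiply the listed residues: 18 · 4 · 2 = 72 → 144.
Reducing modulo 41: 144 = 3·41 + 21, so 17^38 ≡ 21.

21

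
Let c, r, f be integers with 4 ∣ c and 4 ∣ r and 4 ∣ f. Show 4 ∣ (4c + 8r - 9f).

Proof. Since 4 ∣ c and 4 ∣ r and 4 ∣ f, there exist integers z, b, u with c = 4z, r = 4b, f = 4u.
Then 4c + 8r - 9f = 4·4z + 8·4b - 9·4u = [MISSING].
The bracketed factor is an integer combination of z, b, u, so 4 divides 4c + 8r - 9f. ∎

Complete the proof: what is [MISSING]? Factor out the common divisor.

Pull the common 4 out of every term: 4·4z + 8·4b - 9·4u = 4(8b - 9u + 4z).
8b - 9u + 4z is an integer, which exhibits the divisibility.

4(8b - 9u + 4z)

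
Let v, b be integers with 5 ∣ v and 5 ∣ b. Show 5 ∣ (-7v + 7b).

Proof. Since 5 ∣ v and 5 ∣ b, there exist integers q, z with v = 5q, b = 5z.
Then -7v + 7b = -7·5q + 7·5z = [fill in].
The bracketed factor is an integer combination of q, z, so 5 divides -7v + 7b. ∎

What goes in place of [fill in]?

5(-7q + 7z)

Each term has a factor of 5: -7·5q + 7·5z = 5·(-7q + 7z).
Since -7q + 7z is an integer, 5 ∣ (-7v + 7b).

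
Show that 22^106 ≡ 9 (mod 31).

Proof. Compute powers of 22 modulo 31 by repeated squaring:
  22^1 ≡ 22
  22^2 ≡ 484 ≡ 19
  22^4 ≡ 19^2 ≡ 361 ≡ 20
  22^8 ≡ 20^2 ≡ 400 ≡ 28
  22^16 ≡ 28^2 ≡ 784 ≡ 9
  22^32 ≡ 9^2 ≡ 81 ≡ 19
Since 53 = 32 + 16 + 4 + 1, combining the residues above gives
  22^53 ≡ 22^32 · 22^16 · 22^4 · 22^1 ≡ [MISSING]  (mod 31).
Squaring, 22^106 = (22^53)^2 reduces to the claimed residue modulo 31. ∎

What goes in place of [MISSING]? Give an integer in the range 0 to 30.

Multiply the listed residues: 19 · 9 · 20 · 22 = 171 → 3420 → 75240.
Reducing modulo 31: 75240 = 2427·31 + 3, so 22^53 ≡ 3.

3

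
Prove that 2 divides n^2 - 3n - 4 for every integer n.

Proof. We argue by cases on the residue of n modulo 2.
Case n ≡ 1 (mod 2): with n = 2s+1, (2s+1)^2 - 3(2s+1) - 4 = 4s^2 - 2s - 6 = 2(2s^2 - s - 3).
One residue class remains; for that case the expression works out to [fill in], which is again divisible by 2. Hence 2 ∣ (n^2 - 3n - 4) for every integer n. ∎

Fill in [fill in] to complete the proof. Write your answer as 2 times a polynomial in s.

The residues treated are {1}, so the missing case is n ≡ 0 (mod 2); write n = 2s.
Then (2s)^2 - 3(2s) - 4 = 4s^2 - 6s - 4 = 2(2s^2 - 3s - 2).

2(2s^2 - 3s - 2)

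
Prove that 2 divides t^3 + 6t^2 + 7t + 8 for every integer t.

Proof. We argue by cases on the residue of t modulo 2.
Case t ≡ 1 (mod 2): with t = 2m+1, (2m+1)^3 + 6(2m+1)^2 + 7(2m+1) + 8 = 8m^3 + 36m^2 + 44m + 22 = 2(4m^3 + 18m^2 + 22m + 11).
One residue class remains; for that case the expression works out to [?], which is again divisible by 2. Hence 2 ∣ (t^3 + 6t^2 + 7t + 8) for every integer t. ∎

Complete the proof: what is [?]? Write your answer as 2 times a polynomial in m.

2(4m^3 + 12m^2 + 7m + 4)

The residues treated are {1}, so the missing case is t ≡ 0 (mod 2); write t = 2m.
Then (2m)^3 + 6(2m)^2 + 7(2m) + 8 = 8m^3 + 24m^2 + 14m + 8 = 2(4m^3 + 12m^2 + 7m + 4).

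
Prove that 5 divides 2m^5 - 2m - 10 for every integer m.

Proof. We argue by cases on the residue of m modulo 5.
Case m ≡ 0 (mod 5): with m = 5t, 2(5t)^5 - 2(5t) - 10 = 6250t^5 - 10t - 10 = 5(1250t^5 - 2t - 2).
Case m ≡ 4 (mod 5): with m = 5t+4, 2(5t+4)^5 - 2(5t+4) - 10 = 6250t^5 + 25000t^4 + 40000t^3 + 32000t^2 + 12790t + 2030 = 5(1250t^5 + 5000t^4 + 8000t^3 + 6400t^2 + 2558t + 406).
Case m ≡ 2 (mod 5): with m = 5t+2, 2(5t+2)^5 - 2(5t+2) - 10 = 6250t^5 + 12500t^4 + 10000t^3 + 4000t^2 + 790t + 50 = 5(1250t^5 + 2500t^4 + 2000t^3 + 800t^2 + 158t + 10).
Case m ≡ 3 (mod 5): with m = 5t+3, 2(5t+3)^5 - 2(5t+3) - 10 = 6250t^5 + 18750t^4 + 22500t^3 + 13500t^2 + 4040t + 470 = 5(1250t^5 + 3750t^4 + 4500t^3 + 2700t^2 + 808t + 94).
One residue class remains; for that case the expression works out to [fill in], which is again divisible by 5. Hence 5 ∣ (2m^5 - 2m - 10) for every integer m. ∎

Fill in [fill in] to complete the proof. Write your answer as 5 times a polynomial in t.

The residues treated are {0, 4, 2, 3}, so the missing case is m ≡ 1 (mod 5); write m = 5t+1.
Then 2(5t+1)^5 - 2(5t+1) - 10 = 6250t^5 + 6250t^4 + 2500t^3 + 500t^2 + 40t - 10 = 5(1250t^5 + 1250t^4 + 500t^3 + 100t^2 + 8t - 2).

5(1250t^5 + 1250t^4 + 500t^3 + 100t^2 + 8t - 2)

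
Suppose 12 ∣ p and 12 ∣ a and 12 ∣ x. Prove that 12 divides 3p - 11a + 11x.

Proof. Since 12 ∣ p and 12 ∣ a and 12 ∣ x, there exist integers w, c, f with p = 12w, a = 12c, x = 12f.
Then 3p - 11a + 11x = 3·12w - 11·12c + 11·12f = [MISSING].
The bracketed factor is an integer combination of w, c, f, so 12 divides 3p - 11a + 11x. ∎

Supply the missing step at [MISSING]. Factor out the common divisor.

12(-11c + 11f + 3w)

Pull the common 12 out of every term: 3·12w - 11·12c + 11·12f = 12(-11c + 11f + 3w).
-11c + 11f + 3w is an integer, which exhibits the divisibility.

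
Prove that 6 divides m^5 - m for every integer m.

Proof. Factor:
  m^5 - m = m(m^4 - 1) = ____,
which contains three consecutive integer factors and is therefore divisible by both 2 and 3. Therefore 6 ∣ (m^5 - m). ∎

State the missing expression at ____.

m^4 - 1 = (m^2 - 1)(m^2 + 1), and m^2 - 1 = (m-1)(m+1).
So m(m^4 - 1) = (m - 1)m(m + 1)(m^2 + 1).

(m - 1)m(m + 1)(m^2 + 1)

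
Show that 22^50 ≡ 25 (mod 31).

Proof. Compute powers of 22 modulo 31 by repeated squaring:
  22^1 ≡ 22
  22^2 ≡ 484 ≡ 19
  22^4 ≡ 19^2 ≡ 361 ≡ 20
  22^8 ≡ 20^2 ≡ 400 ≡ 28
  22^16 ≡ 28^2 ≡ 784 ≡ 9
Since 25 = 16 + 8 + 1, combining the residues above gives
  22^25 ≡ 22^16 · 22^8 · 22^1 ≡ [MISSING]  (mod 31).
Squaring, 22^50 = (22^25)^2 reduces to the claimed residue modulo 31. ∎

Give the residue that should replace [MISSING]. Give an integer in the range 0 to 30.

22^16 · 22^8 · 22^1 ≡ 9 · 28 · 22 = 5544.
5544 mod 31 = 26, so 22^25 ≡ 26 (mod 31).

26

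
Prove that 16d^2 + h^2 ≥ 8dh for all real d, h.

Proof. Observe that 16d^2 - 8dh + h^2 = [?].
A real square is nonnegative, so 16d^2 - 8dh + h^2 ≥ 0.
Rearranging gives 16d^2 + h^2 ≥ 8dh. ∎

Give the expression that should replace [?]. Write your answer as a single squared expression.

(4d - h)^2

The leading and trailing coefficients are 4^2 and 1^2, and 8 = 2·4·1, so the trinomial is (4d - h)^2.
Hence 16d^2 - 8dh + h^2 ≥ 0.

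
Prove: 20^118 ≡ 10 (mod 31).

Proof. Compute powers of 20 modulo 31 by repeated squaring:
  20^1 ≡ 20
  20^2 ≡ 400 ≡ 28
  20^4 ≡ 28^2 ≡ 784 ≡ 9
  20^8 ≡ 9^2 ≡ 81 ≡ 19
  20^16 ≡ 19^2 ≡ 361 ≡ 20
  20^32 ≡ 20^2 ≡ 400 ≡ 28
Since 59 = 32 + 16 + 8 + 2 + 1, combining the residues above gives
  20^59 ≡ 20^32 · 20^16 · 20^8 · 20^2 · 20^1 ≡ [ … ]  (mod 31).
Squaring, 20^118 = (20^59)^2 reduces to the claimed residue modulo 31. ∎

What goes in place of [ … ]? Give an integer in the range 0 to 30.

14

Multiply the listed residues: 28 · 20 · 19 · 28 · 20 = 560 → 10640 → 297920 → 5958400.
Reducing modulo 31: 5958400 = 192206·31 + 14, so 20^59 ≡ 14.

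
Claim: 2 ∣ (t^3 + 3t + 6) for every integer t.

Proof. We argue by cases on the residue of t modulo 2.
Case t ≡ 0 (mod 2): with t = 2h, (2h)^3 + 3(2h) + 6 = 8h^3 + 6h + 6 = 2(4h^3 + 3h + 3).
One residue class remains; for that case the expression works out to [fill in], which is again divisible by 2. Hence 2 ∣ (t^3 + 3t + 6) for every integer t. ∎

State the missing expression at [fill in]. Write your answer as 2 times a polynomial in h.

2(4h^3 + 6h^2 + 6h + 5)

Only t ≡ 1 (mod 2) is unaccounted for. Put t = 2h+1:
(2h+1)^3 + 3(2h+1) + 6 expands to 8h^3 + 12h^2 + 12h + 10,
and factoring out 2 leaves 2(4h^3 + 6h^2 + 6h + 5).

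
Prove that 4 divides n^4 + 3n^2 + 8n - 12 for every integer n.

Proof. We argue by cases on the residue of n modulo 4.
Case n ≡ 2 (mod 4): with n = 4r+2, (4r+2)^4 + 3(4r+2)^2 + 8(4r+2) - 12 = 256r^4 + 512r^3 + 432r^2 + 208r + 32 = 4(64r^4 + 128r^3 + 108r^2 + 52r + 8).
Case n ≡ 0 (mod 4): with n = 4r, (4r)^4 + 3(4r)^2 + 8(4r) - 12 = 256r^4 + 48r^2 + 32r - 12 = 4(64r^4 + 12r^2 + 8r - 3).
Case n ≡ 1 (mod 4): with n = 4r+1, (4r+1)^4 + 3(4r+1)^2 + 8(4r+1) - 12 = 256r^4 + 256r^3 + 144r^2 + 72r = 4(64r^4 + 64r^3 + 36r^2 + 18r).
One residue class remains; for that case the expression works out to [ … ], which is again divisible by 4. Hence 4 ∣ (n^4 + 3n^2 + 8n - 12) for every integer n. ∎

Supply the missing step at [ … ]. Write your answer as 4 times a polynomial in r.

4(64r^4 + 192r^3 + 228r^2 + 134r + 30)

Only n ≡ 3 (mod 4) is unaccounted for. Put n = 4r+3:
(4r+3)^4 + 3(4r+3)^2 + 8(4r+3) - 12 expands to 256r^4 + 768r^3 + 912r^2 + 536r + 120,
and factoring out 4 leaves 4(64r^4 + 192r^3 + 228r^2 + 134r + 30).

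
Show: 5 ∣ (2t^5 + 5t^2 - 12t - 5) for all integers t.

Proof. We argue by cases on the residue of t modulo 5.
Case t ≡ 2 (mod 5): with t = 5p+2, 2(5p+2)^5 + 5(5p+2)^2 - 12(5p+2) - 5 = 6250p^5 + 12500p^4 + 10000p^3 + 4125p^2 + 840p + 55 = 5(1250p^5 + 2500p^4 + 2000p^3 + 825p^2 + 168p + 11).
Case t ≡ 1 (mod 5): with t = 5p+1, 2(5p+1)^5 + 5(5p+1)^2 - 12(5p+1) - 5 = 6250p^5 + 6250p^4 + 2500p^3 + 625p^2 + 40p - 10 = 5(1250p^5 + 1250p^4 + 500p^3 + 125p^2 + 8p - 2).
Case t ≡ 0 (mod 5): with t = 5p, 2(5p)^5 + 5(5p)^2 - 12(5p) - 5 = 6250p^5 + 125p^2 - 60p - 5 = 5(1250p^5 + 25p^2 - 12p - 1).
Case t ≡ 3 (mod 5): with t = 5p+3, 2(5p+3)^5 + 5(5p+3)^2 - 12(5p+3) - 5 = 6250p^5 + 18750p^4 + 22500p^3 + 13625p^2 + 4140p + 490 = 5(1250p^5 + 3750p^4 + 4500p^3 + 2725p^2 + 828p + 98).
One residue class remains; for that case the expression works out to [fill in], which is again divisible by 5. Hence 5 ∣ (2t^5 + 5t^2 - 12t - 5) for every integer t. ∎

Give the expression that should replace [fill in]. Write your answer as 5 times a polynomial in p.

5(1250p^5 + 5000p^4 + 8000p^3 + 6425p^2 + 2588p + 415)

Only t ≡ 4 (mod 5) is unaccounted for. Put t = 5p+4:
2(5p+4)^5 + 5(5p+4)^2 - 12(5p+4) - 5 expands to 6250p^5 + 25000p^4 + 40000p^3 + 32125p^2 + 12940p + 2075,
and factoring out 5 leaves 5(1250p^5 + 5000p^4 + 8000p^3 + 6425p^2 + 2588p + 415).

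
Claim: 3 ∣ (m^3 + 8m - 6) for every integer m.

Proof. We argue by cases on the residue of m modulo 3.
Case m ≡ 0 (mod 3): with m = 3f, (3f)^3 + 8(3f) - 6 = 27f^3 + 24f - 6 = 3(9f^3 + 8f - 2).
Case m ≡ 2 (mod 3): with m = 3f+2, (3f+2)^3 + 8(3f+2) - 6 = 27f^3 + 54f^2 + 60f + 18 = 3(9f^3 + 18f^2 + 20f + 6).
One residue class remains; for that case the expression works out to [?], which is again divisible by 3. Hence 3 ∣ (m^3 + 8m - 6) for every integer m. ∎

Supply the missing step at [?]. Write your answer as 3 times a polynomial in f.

The residues treated are {0, 2}, so the missing case is m ≡ 1 (mod 3); write m = 3f+1.
Then (3f+1)^3 + 8(3f+1) - 6 = 27f^3 + 27f^2 + 33f + 3 = 3(9f^3 + 9f^2 + 11f + 1).

3(9f^3 + 9f^2 + 11f + 1)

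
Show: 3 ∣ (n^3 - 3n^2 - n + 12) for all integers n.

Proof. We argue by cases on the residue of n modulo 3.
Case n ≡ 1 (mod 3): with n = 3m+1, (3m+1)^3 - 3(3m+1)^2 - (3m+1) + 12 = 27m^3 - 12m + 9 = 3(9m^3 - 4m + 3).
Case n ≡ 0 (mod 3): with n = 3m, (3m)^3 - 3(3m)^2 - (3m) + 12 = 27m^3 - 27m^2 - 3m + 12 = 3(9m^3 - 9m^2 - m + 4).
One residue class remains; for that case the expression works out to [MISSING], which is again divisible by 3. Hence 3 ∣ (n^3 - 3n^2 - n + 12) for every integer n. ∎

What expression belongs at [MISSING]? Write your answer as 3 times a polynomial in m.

3(9m^3 + 9m^2 - m + 2)

The residues treated are {1, 0}, so the missing case is n ≡ 2 (mod 3); write n = 3m+2.
Then (3m+2)^3 - 3(3m+2)^2 - (3m+2) + 12 = 27m^3 + 27m^2 - 3m + 6 = 3(9m^3 + 9m^2 - m + 2).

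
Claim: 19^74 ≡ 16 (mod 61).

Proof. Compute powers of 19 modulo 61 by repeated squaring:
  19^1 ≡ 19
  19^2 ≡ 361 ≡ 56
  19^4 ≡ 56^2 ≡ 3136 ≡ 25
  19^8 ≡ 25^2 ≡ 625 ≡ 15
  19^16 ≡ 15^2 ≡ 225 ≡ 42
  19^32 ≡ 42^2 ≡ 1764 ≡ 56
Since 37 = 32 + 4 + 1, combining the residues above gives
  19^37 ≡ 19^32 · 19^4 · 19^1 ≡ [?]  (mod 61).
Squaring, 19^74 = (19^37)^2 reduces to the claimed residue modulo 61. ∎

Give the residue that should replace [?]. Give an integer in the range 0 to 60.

4

19^32 · 19^4 · 19^1 ≡ 56 · 25 · 19 = 26600.
26600 mod 61 = 4, so 19^37 ≡ 4 (mod 61).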